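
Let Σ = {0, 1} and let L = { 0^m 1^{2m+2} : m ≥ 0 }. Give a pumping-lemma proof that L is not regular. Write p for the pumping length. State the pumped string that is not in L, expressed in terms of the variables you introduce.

0^{p+k} 1^{2p+2}

Assume L is regular. Let p be the pumping length given by the pumping lemma.
Take w = 0^p 1^{2p+2}. Then w ∈ L and |w| = 3p+2 ≥ p.
By the pumping lemma, w = xyz with |xy| ≤ p and |y| ≥ 1.
Because |xy| ≤ p and w begins with p copies of 0, we have y = 0^k with 1 ≤ k ≤ p.
Pump with i = 2: xy^2z = 0^{p+k} 1^{2p+2}. For this to lie in L we would need 2p+2 = 2(p+k)+2, which forces k = 0. But k ≥ 1, so xy^2z ∉ L.
Contradiction. Therefore L is not regular.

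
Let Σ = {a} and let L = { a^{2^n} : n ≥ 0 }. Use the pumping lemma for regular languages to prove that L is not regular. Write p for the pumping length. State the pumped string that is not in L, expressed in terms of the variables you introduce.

Toward a contradiction, assume L is regular with pumping length p.
Take w = a^{2^p} ∈ L with |w| = 2^p ≥ p.
The pumping lemma gives a decomposition w = xyz where |xy| ≤ p and |y| > 0.
Then y = a^k for some k with 1 ≤ k ≤ p.
Pump with i = 2: xy^2z = a^{2^p+k}. Since 1 ≤ k ≤ p < 2^p, we have 2^p < 2^p+k < 2^{p+1}, so 2^p+k is not a power of 2. So xy^2z ∉ L.
Contradiction. Therefore L is not regular.

a^{2^p+k}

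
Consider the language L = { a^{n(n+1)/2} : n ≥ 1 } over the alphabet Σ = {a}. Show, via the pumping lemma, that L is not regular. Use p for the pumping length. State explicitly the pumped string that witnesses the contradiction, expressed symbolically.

a^{p(p+1)/2+k}

Assume L is regular; let p be its pumping constant.
Take w = a^{p(p+1)/2} ∈ L with |w| = p(p+1)/2 ≥ p.
The pumping lemma gives a decomposition w = xyz where |xy| ≤ p and y is nonempty.
Then y = a^k for some k with 1 ≤ k ≤ p.
Pump with i = 2: xy^2z = a^{p(p+1)/2+k}. Since 1 ≤ k ≤ p, p(p+1)/2 < p(p+1)/2+k ≤ p(p+1)/2+p < (p+1)(p+2)/2, so p(p+1)/2+k is strictly between consecutive triangular numbers. So xy^2z ∉ L.
Contradiction. Therefore L is not regular.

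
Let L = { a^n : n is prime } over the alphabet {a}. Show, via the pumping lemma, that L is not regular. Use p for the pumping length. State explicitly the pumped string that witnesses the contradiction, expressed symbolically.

Toward a contradiction, assume L is regular with pumping length p.
Let q be a prime with q ≥ p+2 (infinitely many primes exist), and take w = a^q ∈ L with |w| = q ≥ p.
By the pumping lemma, w = xyz with |xy| ≤ p and y is nonempty.
Then y = a^k for some k with 1 ≤ k ≤ p.
Since 1 ≤ k ≤ p, |xz| = q-k. Pump with i = q+1: |xy^{q+1}z| = (q-k)+(q+1)k = q+qk = q(1+k), which is composite (both factors ≥ 2). So xy^{q+1}z = a^{q(1+k)} ∉ L.
This contradicts the pumping lemma, so L is not regular.

a^{q(1+k)}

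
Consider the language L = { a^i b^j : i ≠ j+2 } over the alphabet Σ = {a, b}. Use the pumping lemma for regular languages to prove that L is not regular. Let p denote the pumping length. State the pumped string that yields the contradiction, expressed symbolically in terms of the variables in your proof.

a^{p+p!} b^{p+p!-2}

Assume L is regular. Let p be the pumping length given by the pumping lemma.
Choose w = a^p b^{p+p!-2}. Since p ≠ (p+p!-2)+2 = p+p!, w ∈ L; and |w| ≥ p.
The pumping lemma gives a decomposition w = xyz where |xy| ≤ p and y is nonempty.
Since the first p symbols of w are all a's and |xy| ≤ p, y lies entirely in the leading a-block: y = a^k for some k with 1 ≤ k ≤ p.
Since 1 ≤ k ≤ p, k divides p!; set t = 1 + p!/k. Then xy^t z has p + (p!/k)·k = p + p! copies of a. Now the a-count is p+p! and (b-count)+2 = (p+p!-2)+2 = p+p!, so i ≠ j+2 fails. So xy^t z = a^{p+p!} b^{p+p!-2} ∉ L.
This is a contradiction; hence L is not regular.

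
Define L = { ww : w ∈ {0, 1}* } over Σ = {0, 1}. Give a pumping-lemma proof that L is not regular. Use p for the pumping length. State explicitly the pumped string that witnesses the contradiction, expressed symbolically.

0^{p+k} 1^p 0^p 1^p

Toward a contradiction, assume L is regular with pumping length p.
Take w = 0^p 1^p 0^p 1^p = uu where u = 0^p1^p; then w ∈ L and |w| = 4p ≥ p.
The pumping lemma gives a decomposition w = xyz where |xy| ≤ p and |y| > 0.
Since the first p symbols of w are all 0's and |xy| ≤ p, y lies entirely in the leading 0-block: y = 0^k for some k with 1 ≤ k ≤ p.
Pump with i = 2: xy^2z = 0^{p+k} 1^p 0^p 1^p, of length 4p+k. Suppose this equals vv. The string starts with 0 and ends with 1, so v does too; thus the boundary between the two copies of v is a 1→0 transition. There is exactly one such transition, at position 2p+k, so |v| = 2p+k and |vv| = 4p+2k ≠ 4p+k since k ≥ 1. So xy^2z ∉ L.
Contradiction. Therefore L is not regular.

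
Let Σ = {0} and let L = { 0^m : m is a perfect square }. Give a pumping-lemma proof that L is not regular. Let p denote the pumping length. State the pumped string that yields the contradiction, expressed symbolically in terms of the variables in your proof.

0^{p²+k}

Assume L is regular; let p be its pumping constant.
Take w = 0^{p²} ∈ L with |w| = p² ≥ p.
The pumping lemma gives a decomposition w = xyz where |xy| ≤ p and |y| ≥ 1.
Then y = 0^k for some k with 1 ≤ k ≤ p.
Pump with i = 2: xy^2z = 0^{p²+k}. Since 1 ≤ k ≤ p, p² < p²+k ≤ p²+p < (p+1)², so p²+k lies strictly between consecutive squares and is not a perfect square. So xy^2z ∉ L.
This contradicts the pumping lemma, so L is not regular.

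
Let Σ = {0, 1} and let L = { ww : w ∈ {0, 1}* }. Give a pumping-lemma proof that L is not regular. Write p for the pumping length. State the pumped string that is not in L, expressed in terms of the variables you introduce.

0^{p+k} 1^p 0^p 1^p

Suppose for contradiction that L is regular, and let p be the pumping length.
Take w = 0^p 1^p 0^p 1^p = uu where u = 0^p1^p; then w ∈ L and |w| = 4p ≥ p.
The pumping lemma gives a decomposition w = xyz where |xy| ≤ p and y is nonempty.
Since the first p symbols of w are all 0's and |xy| ≤ p, y lies entirely in the leading 0-block: y = 0^k for some k with 1 ≤ k ≤ p.
Pump with i = 2: xy^2z = 0^{p+k} 1^p 0^p 1^p, of length 4p+k. Suppose this equals vv. The string starts with 0 and ends with 1, so v does too; thus the boundary between the two copies of v is a 1→0 transition. There is exactly one such transition, at position 2p+k, so |v| = 2p+k and |vv| = 4p+2k ≠ 4p+k since k ≥ 1. So xy^2z ∉ L.
Contradiction. Therefore L is not regular.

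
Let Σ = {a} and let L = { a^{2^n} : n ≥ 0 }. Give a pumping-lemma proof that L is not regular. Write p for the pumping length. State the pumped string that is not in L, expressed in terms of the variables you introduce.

a^{2^p+k}

Assume L is regular. Let p be the pumping length given by the pumping lemma.
Take w = a^{2^p} ∈ L with |w| = 2^p ≥ p.
Write w = xyz as guaranteed by the lemma, with |xy| ≤ p and |y| > 0.
Then y = a^k for some k with 1 ≤ k ≤ p.
Pump with i = 2: xy^2z = a^{2^p+k}. Since 1 ≤ k ≤ p < 2^p, we have 2^p < 2^p+k < 2^{p+1}, so 2^p+k is not a power of 2. So xy^2z ∉ L.
This contradicts the pumping lemma, so L is not regular.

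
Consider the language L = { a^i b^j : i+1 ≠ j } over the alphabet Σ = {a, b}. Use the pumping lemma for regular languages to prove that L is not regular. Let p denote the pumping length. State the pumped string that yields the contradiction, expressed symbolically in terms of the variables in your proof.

a^{p+p!} b^{p+p!+1}

Suppose for contradiction that L is regular, and let p be the pumping length.
Choose w = a^p b^{p+p!+1}. Since p ≠ (p+p!+1)-1 = p+p!, w ∈ L; and |w| ≥ p.
By the pumping lemma, w = xyz with |xy| ≤ p and |y| ≥ 1.
The first p characters of w are a's, so xy (and hence y) consists only of a's. Write y = a^k, 1 ≤ k ≤ p.
Since 1 ≤ k ≤ p, k divides p!; set t = 1 + p!/k. Then xy^t z has p + (p!/k)·k = p + p! copies of a. Now the a-count is p+p! and (b-count)-1 = (p+p!+1)-1 = p+p!, so i+1 ≠ j fails. So xy^t z = a^{p+p!} b^{p+p!+1} ∉ L.
Contradiction. Therefore L is not regular.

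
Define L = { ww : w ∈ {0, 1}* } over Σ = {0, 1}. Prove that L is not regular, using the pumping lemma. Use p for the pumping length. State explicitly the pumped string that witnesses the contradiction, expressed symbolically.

Toward a contradiction, assume L is regular with pumping length p.
Take w = 0^p 1^p 0^p 1^p = uu where u = 0^p1^p; then w ∈ L and |w| = 4p ≥ p.
By the pumping lemma, w = xyz with |xy| ≤ p and y is nonempty.
The first p characters of w are 0's, so xy (and hence y) consists only of 0's. Write y = 0^k, 1 ≤ k ≤ p.
Pump with i = 2: xy^2z = 0^{p+k} 1^p 0^p 1^p, of length 4p+k. Suppose this equals vv. The string starts with 0 and ends with 1, so v does too; thus the boundary between the two copies of v is a 1→0 transition. There is exactly one such transition, at position 2p+k, so |v| = 2p+k and |vv| = 4p+2k ≠ 4p+k since k ≥ 1. So xy^2z ∉ L.
This is a contradiction; hence L is not regular.

0^{p+k} 1^p 0^p 1^p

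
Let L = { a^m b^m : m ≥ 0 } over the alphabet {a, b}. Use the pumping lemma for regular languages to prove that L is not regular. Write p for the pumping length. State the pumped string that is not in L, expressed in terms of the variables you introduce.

a^{p+k} b^p

Toward a contradiction, assume L is regular with pumping length p.
Take w = a^p b^p. Then w ∈ L and |w| = 2p ≥ p.
By the pumping lemma, w = xyz with |xy| ≤ p and |y| ≥ 1.
The first p characters of w are a's, so xy (and hence y) consists only of a's. Write y = a^k, 1 ≤ k ≤ p.
Pump with i = 2: xy^2z = a^{p+k} b^p. For this to lie in L we would need p = p+k, which forces k = 0. But k ≥ 1, so xy^2z ∉ L.
This contradicts the pumping lemma, so L is not regular.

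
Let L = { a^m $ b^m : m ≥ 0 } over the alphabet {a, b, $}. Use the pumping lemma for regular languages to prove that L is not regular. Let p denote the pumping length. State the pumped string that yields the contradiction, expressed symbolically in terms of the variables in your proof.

a^{p+k} $ b^p

Toward a contradiction, assume L is regular with pumping length p.
Take w = a^p $ b^p ∈ L with |w| = 2p+1 ≥ p.
By the pumping lemma, w = xyz with |xy| ≤ p and |y| ≥ 1.
The first p characters of w are a's, so xy (and hence y) consists only of a's. Write y = a^k, 1 ≤ k ≤ p.
Pump with i = 2: xy^2z = a^{p+k} $ b^p, which would require p+k = p. But k ≥ 1, so xy^2z ∉ L.
This contradicts the pumping lemma, so L is not regular.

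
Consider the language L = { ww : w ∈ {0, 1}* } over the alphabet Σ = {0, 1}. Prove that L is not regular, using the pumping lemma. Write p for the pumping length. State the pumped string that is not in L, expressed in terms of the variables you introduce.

0^{p+k} 1^p 0^p 1^p

Assume L is regular. Let p be the pumping length given by the pumping lemma.
Take w = 0^p 1^p 0^p 1^p = uu where u = 0^p1^p; then w ∈ L and |w| = 4p ≥ p.
Write w = xyz as guaranteed by the lemma, with |xy| ≤ p and y is nonempty.
Because |xy| ≤ p and w begins with p copies of 0, we have y = 0^k with 1 ≤ k ≤ p.
Pump with i = 2: xy^2z = 0^{p+k} 1^p 0^p 1^p, of length 4p+k. Suppose this equals vv. The string starts with 0 and ends with 1, so v does too; thus the boundary between the two copies of v is a 1→0 transition. There is exactly one such transition, at position 2p+k, so |v| = 2p+k and |vv| = 4p+2k ≠ 4p+k since k ≥ 1. So xy^2z ∉ L.
This is a contradiction; hence L is not regular.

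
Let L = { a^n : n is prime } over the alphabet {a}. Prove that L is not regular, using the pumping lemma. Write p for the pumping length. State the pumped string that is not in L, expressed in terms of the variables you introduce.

a^{q(1+k)}

Suppose for contradiction that L is regular, and let p be the pumping length.
Let q be a prime with q ≥ p+2 (infinitely many primes exist), and take w = a^q ∈ L with |w| = q ≥ p.
The pumping lemma gives a decomposition w = xyz where |xy| ≤ p and y is nonempty.
Then y = a^k for some k with 1 ≤ k ≤ p.
Since 1 ≤ k ≤ p, |xz| = q-k. Pump with i = q+1: |xy^{q+1}z| = (q-k)+(q+1)k = q+qk = q(1+k), which is composite (both factors ≥ 2). So xy^{q+1}z = a^{q(1+k)} ∉ L.
Contradiction. Therefore L is not regular.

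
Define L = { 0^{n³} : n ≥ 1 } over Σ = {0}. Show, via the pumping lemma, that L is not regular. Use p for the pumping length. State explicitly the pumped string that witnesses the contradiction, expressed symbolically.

Suppose for contradiction that L is regular, and let p be the pumping length.
Take w = 0^{p³} ∈ L with |w| = p³ ≥ p.
By the pumping lemma, w = xyz with |xy| ≤ p and |y| > 0.
Then y = 0^k for some k with 1 ≤ k ≤ p.
Pump with i = 2: xy^2z = 0^{p³+k}. Since 1 ≤ k ≤ p, p³ < p³+k ≤ p³+p < p³+3p²+3p+1 = (p+1)³, so p³+k is not a perfect cube. So xy^2z ∉ L.
This contradicts the pumping lemma, so L is not regular.

0^{p³+k}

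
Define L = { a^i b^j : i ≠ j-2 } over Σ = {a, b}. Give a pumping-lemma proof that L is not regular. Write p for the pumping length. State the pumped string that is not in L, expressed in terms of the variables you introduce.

a^{p+p!} b^{p+p!+2}

Suppose for contradiction that L is regular, and let p be the pumping length.
Choose w = a^p b^{p+p!+2}. Since p ≠ (p+p!+2)-2 = p+p!, w ∈ L; and |w| ≥ p.
The pumping lemma gives a decomposition w = xyz where |xy| ≤ p and |y| > 0.
Because |xy| ≤ p and w begins with p copies of a, we have y = a^k with 1 ≤ k ≤ p.
Since 1 ≤ k ≤ p, k divides p!; set t = 1 + p!/k. Then xy^t z has p + (p!/k)·k = p + p! copies of a. Now the a-count is p+p! and (b-count)-2 = (p+p!+2)-2 = p+p!, so i ≠ j-2 fails. So xy^t z = a^{p+p!} b^{p+p!+2} ∉ L.
This is a contradiction; hence L is not regular.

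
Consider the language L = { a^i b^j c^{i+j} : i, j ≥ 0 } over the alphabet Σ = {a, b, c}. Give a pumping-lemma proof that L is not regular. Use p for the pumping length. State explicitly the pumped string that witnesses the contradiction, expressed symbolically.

Assume L is regular. Let p be the pumping length given by the pumping lemma.
Take w = a^p b^p c^{2p} ∈ L (with i=j=p, i+j=2p), |w| = 4p ≥ p.
Write w = xyz as guaranteed by the lemma, with |xy| ≤ p and |y| ≥ 1.
Because |xy| ≤ p and w begins with p copies of a, we have y = a^k with 1 ≤ k ≤ p.
Consider xy^2z = a^{p+k} b^p c^{2p}. Now the a- and b-counts sum to 2p+k, but the c-count is 2p ≠ 2p+k. So xy^2z ∉ L.
This is a contradiction; hence L is not regular.

a^{p+k} b^p c^{2p}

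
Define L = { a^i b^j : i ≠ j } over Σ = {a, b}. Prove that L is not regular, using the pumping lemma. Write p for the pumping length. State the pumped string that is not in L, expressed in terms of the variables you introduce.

Toward a contradiction, assume L is regular with pumping length p.
Choose w = a^p b^{p+p!}. Since p ≠ p+p!, w ∈ L; and |w| ≥ p.
Write w = xyz as guaranteed by the lemma, with |xy| ≤ p and |y| ≥ 1.
Because |xy| ≤ p and w begins with p copies of a, we have y = a^k with 1 ≤ k ≤ p.
Since 1 ≤ k ≤ p, k divides p!; set t = 1 + p!/k. Then xy^t z has p + (p!/k)·k = p + p! copies of a. Now the a-count equals the b-count, so i ≠ j fails. So xy^t z = a^{p+p!} b^{p+p!} ∉ L.
This is a contradiction; hence L is not regular.

a^{p+p!} b^{p+p!}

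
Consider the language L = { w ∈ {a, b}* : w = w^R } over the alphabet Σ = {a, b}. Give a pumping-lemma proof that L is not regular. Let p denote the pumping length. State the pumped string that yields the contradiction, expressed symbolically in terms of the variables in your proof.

a^{p+k} b a^p

Toward a contradiction, assume L is regular with pumping length p.
Take w = a^p b a^p, a palindrome of length 2p+1 ≥ p.
The pumping lemma gives a decomposition w = xyz where |xy| ≤ p and y is nonempty.
Since the first p symbols of w are all a's and |xy| ≤ p, y lies entirely in the leading a-block: y = a^k for some k with 1 ≤ k ≤ p.
Pump with i = 2: xy^2z = a^{p+k} b a^p. Its reverse is a^p b a^{p+k}, which differs from xy^2z since k ≥ 1. So xy^2z is not a palindrome and xy^2z ∉ L.
This is a contradiction; hence L is not regular.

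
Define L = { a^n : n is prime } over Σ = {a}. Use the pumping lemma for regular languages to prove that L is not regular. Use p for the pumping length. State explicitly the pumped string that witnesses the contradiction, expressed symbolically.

Assume L is regular; let p be its pumping constant.
Let q be a prime with q ≥ p+2 (infinitely many primes exist), and take w = a^q ∈ L with |w| = q ≥ p.
By the pumping lemma, w = xyz with |xy| ≤ p and |y| ≥ 1.
Then y = a^k for some k with 1 ≤ k ≤ p.
Since 1 ≤ k ≤ p, |xz| = q-k. Pump with i = q+1: |xy^{q+1}z| = (q-k)+(q+1)k = q+qk = q(1+k), which is composite (both factors ≥ 2). So xy^{q+1}z = a^{q(1+k)} ∉ L.
This is a contradiction; hence L is not regular.

a^{q(1+k)}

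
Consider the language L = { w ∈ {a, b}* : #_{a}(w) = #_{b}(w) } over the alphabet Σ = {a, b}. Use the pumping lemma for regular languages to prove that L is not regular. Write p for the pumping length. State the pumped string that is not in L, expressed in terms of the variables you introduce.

Assume L is regular. Let p be the pumping length given by the pumping lemma.
Choose w = a^p b^p ∈ L with |w| = 2p ≥ p.
The pumping lemma gives a decomposition w = xyz where |xy| ≤ p and y is nonempty.
Since the first p symbols of w are all a's and |xy| ≤ p, y lies entirely in the leading a-block: y = a^k for some k with 1 ≤ k ≤ p.
Pump with i = 2: xy^2z = a^{p+k} b^p has p+k occurrences of a but only p of b. Since k ≥ 1 the counts differ, so xy^2z ∉ L.
This is a contradiction; hence L is not regular.

a^{p+k} b^p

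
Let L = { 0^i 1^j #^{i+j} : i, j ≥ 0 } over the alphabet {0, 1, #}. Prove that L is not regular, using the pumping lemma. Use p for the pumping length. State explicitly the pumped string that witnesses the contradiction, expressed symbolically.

0^{p+k} 1^p #^{2p}

Assume L is regular; let p be its pumping constant.
Take w = 0^p 1^p #^{2p} ∈ L (with i=j=p, i+j=2p), |w| = 4p ≥ p.
The pumping lemma gives a decomposition w = xyz where |xy| ≤ p and |y| > 0.
Since the first p symbols of w are all 0's and |xy| ≤ p, y lies entirely in the leading 0-block: y = 0^k for some k with 1 ≤ k ≤ p.
Consider xy^2z = 0^{p+k} 1^p #^{2p}. Now the 0- and 1-counts sum to 2p+k, but the #-count is 2p ≠ 2p+k. So xy^2z ∉ L.
This is a contradiction; hence L is not regular.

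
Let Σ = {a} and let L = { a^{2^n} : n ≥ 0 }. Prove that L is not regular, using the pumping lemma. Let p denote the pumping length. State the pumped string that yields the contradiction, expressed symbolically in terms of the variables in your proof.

a^{2^p+k}

Assume L is regular. Let p be the pumping length given by the pumping lemma.
Take w = a^{2^p} ∈ L with |w| = 2^p ≥ p.
The pumping lemma gives a decomposition w = xyz where |xy| ≤ p and y is nonempty.
Then y = a^k for some k with 1 ≤ k ≤ p.
Pump with i = 2: xy^2z = a^{2^p+k}. Since 1 ≤ k ≤ p < 2^p, we have 2^p < 2^p+k < 2^{p+1}, so 2^p+k is not a power of 2. So xy^2z ∉ L.
This contradicts the pumping lemma, so L is not regular.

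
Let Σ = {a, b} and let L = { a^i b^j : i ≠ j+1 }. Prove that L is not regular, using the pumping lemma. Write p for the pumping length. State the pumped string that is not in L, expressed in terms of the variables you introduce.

Toward a contradiction, assume L is regular with pumping length p.
Choose w = a^p b^{p+p!-1}. Since p ≠ (p+p!-1)+1 = p+p!, w ∈ L; and |w| ≥ p.
By the pumping lemma, w = xyz with |xy| ≤ p and y is nonempty.
The first p characters of w are a's, so xy (and hence y) consists only of a's. Write y = a^k, 1 ≤ k ≤ p.
Since 1 ≤ k ≤ p, k divides p!; set t = 1 + p!/k. Then xy^t z has p + (p!/k)·k = p + p! copies of a. Now the a-count is p+p! and (b-count)+1 = (p+p!-1)+1 = p+p!, so i ≠ j+1 fails. So xy^t z = a^{p+p!} b^{p+p!-1} ∉ L.
This contradicts the pumping lemma, so L is not regular.

a^{p+p!} b^{p+p!-1}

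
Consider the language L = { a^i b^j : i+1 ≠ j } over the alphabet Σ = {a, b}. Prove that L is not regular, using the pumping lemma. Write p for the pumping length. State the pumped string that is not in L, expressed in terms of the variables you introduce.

Suppose for contradiction that L is regular, and let p be the pumping length.
Choose w = a^p b^{p+p!+1}. Since p ≠ (p+p!+1)-1 = p+p!, w ∈ L; and |w| ≥ p.
Write w = xyz as guaranteed by the lemma, with |xy| ≤ p and |y| > 0.
Because |xy| ≤ p and w begins with p copies of a, we have y = a^k with 1 ≤ k ≤ p.
Since 1 ≤ k ≤ p, k divides p!; set t = 1 + p!/k. Then xy^t z has p + (p!/k)·k = p + p! copies of a. Now the a-count is p+p! and (b-count)-1 = (p+p!+1)-1 = p+p!, so i+1 ≠ j fails. So xy^t z = a^{p+p!} b^{p+p!+1} ∉ L.
Contradiction. Therefore L is not regular.

a^{p+p!} b^{p+p!+1}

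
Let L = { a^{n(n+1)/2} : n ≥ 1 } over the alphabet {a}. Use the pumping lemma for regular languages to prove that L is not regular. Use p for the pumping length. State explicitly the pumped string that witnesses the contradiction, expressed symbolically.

a^{p(p+1)/2+k}

Toward a contradiction, assume L is regular with pumping length p.
Take w = a^{p(p+1)/2} ∈ L with |w| = p(p+1)/2 ≥ p.
By the pumping lemma, w = xyz with |xy| ≤ p and |y| ≥ 1.
Then y = a^k for some k with 1 ≤ k ≤ p.
Pump with i = 2: xy^2z = a^{p(p+1)/2+k}. Since 1 ≤ k ≤ p, p(p+1)/2 < p(p+1)/2+k ≤ p(p+1)/2+p < (p+1)(p+2)/2, so p(p+1)/2+k is strictly between consecutive triangular numbers. So xy^2z ∉ L.
This contradicts the pumping lemma, so L is not regular.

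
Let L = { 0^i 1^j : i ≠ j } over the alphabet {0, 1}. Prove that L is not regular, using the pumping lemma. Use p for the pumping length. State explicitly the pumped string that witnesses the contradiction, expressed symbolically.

0^{p+p!} 1^{p+p!}

Assume L is regular; let p be its pumping constant.
Choose w = 0^p 1^{p+p!}. Since p ≠ p+p!, w ∈ L; and |w| ≥ p.
Write w = xyz as guaranteed by the lemma, with |xy| ≤ p and y is nonempty.
Because |xy| ≤ p and w begins with p copies of 0, we have y = 0^k with 1 ≤ k ≤ p.
Since 1 ≤ k ≤ p, k divides p!; set t = 1 + p!/k. Then xy^t z has p + (p!/k)·k = p + p! copies of 0. Now the 0-count equals the 1-count, so i ≠ j fails. So xy^t z = 0^{p+p!} 1^{p+p!} ∉ L.
This is a contradiction; hence L is not regular.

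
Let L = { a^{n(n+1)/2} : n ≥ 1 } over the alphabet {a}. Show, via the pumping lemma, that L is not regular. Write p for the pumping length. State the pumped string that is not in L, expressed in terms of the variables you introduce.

Toward a contradiction, assume L is regular with pumping length p.
Take w = a^{p(p+1)/2} ∈ L with |w| = p(p+1)/2 ≥ p.
Write w = xyz as guaranteed by the lemma, with |xy| ≤ p and y is nonempty.
Then y = a^k for some k with 1 ≤ k ≤ p.
Pump with i = 2: xy^2z = a^{p(p+1)/2+k}. Since 1 ≤ k ≤ p, p(p+1)/2 < p(p+1)/2+k ≤ p(p+1)/2+p < (p+1)(p+2)/2, so p(p+1)/2+k is strictly between consecutive triangular numbers. So xy^2z ∉ L.
Contradiction. Therefore L is not regular.

a^{p(p+1)/2+k}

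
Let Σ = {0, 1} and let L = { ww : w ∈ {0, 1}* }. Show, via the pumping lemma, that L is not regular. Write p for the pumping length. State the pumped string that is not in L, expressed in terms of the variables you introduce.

0^{p+k} 1^p 0^p 1^p

Toward a contradiction, assume L is regular with pumping length p.
Take w = 0^p 1^p 0^p 1^p = uu where u = 0^p1^p; then w ∈ L and |w| = 4p ≥ p.
By the pumping lemma, w = xyz with |xy| ≤ p and |y| ≥ 1.
Because |xy| ≤ p and w begins with p copies of 0, we have y = 0^k with 1 ≤ k ≤ p.
Pump with i = 2: xy^2z = 0^{p+k} 1^p 0^p 1^p, of length 4p+k. Suppose this equals vv. The string starts with 0 and ends with 1, so v does too; thus the boundary between the two copies of v is a 1→0 transition. There is exactly one such transition, at position 2p+k, so |v| = 2p+k and |vv| = 4p+2k ≠ 4p+k since k ≥ 1. So xy^2z ∉ L.
This contradicts the pumping lemma, so L is not regular.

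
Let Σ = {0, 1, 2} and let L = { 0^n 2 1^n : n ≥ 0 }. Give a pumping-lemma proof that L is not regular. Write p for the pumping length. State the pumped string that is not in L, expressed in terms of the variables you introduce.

Suppose for contradiction that L is regular, and let p be the pumping length.
Take w = 0^p 2 1^p ∈ L with |w| = 2p+1 ≥ p.
Write w = xyz as guaranteed by the lemma, with |xy| ≤ p and y is nonempty.
Because |xy| ≤ p and w begins with p copies of 0, we have y = 0^k with 1 ≤ k ≤ p.
Pump with i = 2: xy^2z = 0^{p+k} 2 1^p, which would require p+k = p. But k ≥ 1, so xy^2z ∉ L.
Contradiction. Therefore L is not regular.

0^{p+k} 2 1^p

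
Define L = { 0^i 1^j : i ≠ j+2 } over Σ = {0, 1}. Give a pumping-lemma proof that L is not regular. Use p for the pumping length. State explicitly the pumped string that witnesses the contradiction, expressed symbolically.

Assume L is regular; let p be its pumping constant.
Choose w = 0^p 1^{p+p!-2}. Since p ≠ (p+p!-2)+2 = p+p!, w ∈ L; and |w| ≥ p.
Write w = xyz as guaranteed by the lemma, with |xy| ≤ p and y is nonempty.
Since the first p symbols of w are all 0's and |xy| ≤ p, y lies entirely in the leading 0-block: y = 0^k for some k with 1 ≤ k ≤ p.
Since 1 ≤ k ≤ p, k divides p!; set t = 1 + p!/k. Then xy^t z has p + (p!/k)·k = p + p! copies of 0. Now the 0-count is p+p! and (1-count)+2 = (p+p!-2)+2 = p+p!, so i ≠ j+2 fails. So xy^t z = 0^{p+p!} 1^{p+p!-2} ∉ L.
This is a contradiction; hence L is not regular.

0^{p+p!} 1^{p+p!-2}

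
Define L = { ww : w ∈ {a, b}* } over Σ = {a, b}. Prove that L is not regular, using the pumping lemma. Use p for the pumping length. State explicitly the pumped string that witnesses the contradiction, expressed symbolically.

Assume L is regular; let p be its pumping constant.
Take w = a^p b^p a^p b^p = uu where u = a^pb^p; then w ∈ L and |w| = 4p ≥ p.
Write w = xyz as guaranteed by the lemma, with |xy| ≤ p and |y| ≥ 1.
Since the first p symbols of w are all a's and |xy| ≤ p, y lies entirely in the leading a-block: y = a^k for some k with 1 ≤ k ≤ p.
Pump with i = 2: xy^2z = a^{p+k} b^p a^p b^p, of length 4p+k. Suppose this equals vv. The string starts with a and ends with b, so v does too; thus the boundary between the two copies of v is a b→a transition. There is exactly one such transition, at position 2p+k, so |v| = 2p+k and |vv| = 4p+2k ≠ 4p+k since k ≥ 1. So xy^2z ∉ L.
This is a contradiction; hence L is not regular.

a^{p+k} b^p a^p b^p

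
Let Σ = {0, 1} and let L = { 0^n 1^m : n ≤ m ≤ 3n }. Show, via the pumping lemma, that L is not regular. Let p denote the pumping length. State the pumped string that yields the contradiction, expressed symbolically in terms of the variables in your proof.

Assume L is regular. Let p be the pumping length given by the pumping lemma.
Take w = 0^p 1^p ∈ L (since p ≤ p ≤ 3p), with |w| = 2p ≥ p.
By the pumping lemma, w = xyz with |xy| ≤ p and |y| ≥ 1.
The first p characters of w are 0's, so xy (and hence y) consists only of 0's. Write y = 0^k, 1 ≤ k ≤ p.
Pump with i = 2: xy^2z = 0^{p+k} 1^p. Now n = p+k > p = m, so the condition n ≤ m fails. Thus xy^2z ∉ L.
Contradiction. Therefore L is not regular.

0^{p+k} 1^p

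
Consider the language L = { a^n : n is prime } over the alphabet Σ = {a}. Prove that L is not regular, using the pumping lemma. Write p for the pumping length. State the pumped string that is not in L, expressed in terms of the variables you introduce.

a^{q(1+k)}

Assume L is regular; let p be its pumping constant.
Let q be a prime with q ≥ p+2 (infinitely many primes exist), and take w = a^q ∈ L with |w| = q ≥ p.
By the pumping lemma, w = xyz with |xy| ≤ p and |y| > 0.
Then y = a^k for some k with 1 ≤ k ≤ p.
Since 1 ≤ k ≤ p, |xz| = q-k. Pump with i = q+1: |xy^{q+1}z| = (q-k)+(q+1)k = q+qk = q(1+k), which is composite (both factors ≥ 2). So xy^{q+1}z = a^{q(1+k)} ∉ L.
Contradiction. Therefore L is not regular.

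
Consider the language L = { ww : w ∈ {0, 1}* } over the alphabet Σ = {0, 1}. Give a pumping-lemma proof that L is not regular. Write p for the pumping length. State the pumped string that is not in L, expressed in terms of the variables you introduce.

Assume L is regular; let p be its pumping constant.
Take w = 0^p 1^p 0^p 1^p = uu where u = 0^p1^p; then w ∈ L and |w| = 4p ≥ p.
By the pumping lemma, w = xyz with |xy| ≤ p and y is nonempty.
Since the first p symbols of w are all 0's and |xy| ≤ p, y lies entirely in the leading 0-block: y = 0^k for some k with 1 ≤ k ≤ p.
Pump with i = 2: xy^2z = 0^{p+k} 1^p 0^p 1^p, of length 4p+k. Suppose this equals vv. The string starts with 0 and ends with 1, so v does too; thus the boundary between the two copies of v is a 1→0 transition. There is exactly one such transition, at position 2p+k, so |v| = 2p+k and |vv| = 4p+2k ≠ 4p+k since k ≥ 1. So xy^2z ∉ L.
This contradicts the pumping lemma, so L is not regular.

0^{p+k} 1^p 0^p 1^p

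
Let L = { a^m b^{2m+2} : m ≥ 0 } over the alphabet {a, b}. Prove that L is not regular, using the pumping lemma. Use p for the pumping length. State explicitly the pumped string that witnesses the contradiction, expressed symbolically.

a^{p+k} b^{2p+2}

Assume L is regular; let p be its pumping constant.
Choose w = a^p b^{2p+2}, which is in L with |w| = 3p+2 ≥ p.
Write w = xyz as guaranteed by the lemma, with |xy| ≤ p and y is nonempty.
The first p characters of w are a's, so xy (and hence y) consists only of a's. Write y = a^k, 1 ≤ k ≤ p.
Pump with i = 2: xy^2z = a^{p+k} b^{2p+2}. For this to lie in L we would need 2p+2 = 2(p+k)+2, which forces k = 0. But k ≥ 1, so xy^2z ∉ L.
This is a contradiction; hence L is not regular.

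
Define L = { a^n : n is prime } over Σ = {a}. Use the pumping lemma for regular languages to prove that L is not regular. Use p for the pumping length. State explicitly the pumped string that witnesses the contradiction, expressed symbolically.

a^{q(1+k)}

Assume L is regular. Let p be the pumping length given by the pumping lemma.
Let q be a prime with q ≥ p+2 (infinitely many primes exist), and take w = a^q ∈ L with |w| = q ≥ p.
The pumping lemma gives a decomposition w = xyz where |xy| ≤ p and y is nonempty.
Then y = a^k for some k with 1 ≤ k ≤ p.
Since 1 ≤ k ≤ p, |xz| = q-k. Pump with i = q+1: |xy^{q+1}z| = (q-k)+(q+1)k = q+qk = q(1+k), which is composite (both factors ≥ 2). So xy^{q+1}z = a^{q(1+k)} ∉ L.
Contradiction. Therefore L is not regular.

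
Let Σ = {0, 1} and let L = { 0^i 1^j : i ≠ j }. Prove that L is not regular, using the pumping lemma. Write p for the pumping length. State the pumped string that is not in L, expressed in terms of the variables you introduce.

0^{p+p!} 1^{p+p!}

Suppose for contradiction that L is regular, and let p be the pumping length.
Choose w = 0^p 1^{p+p!}. Since p ≠ p+p!, w ∈ L; and |w| ≥ p.
The pumping lemma gives a decomposition w = xyz where |xy| ≤ p and |y| ≥ 1.
The first p characters of w are 0's, so xy (and hence y) consists only of 0's. Write y = 0^k, 1 ≤ k ≤ p.
Since 1 ≤ k ≤ p, k divides p!; set t = 1 + p!/k. Then xy^t z has p + (p!/k)·k = p + p! copies of 0. Now the 0-count equals the 1-count, so i ≠ j fails. So xy^t z = 0^{p+p!} 1^{p+p!} ∉ L.
This is a contradiction; hence L is not regular.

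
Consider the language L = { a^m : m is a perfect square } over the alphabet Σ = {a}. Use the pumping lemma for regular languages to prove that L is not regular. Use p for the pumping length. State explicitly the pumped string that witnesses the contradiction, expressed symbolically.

Suppose for contradiction that L is regular, and let p be the pumping length.
Take w = a^{p²} ∈ L with |w| = p² ≥ p.
The pumping lemma gives a decomposition w = xyz where |xy| ≤ p and |y| ≥ 1.
Then y = a^k for some k with 1 ≤ k ≤ p.
Pump with i = 2: xy^2z = a^{p²+k}. Since 1 ≤ k ≤ p, p² < p²+k ≤ p²+p < (p+1)², so p²+k lies strictly between consecutive squares and is not a perfect square. So xy^2z ∉ L.
This contradicts the pumping lemma, so L is not regular.

a^{p²+k}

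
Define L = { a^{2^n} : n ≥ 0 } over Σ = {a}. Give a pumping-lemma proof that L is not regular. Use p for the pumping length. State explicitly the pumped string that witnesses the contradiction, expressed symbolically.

Suppose for contradiction that L is regular, and let p be the pumping length.
Take w = a^{2^p} ∈ L with |w| = 2^p ≥ p.
The pumping lemma gives a decomposition w = xyz where |xy| ≤ p and |y| ≥ 1.
Then y = a^k for some k with 1 ≤ k ≤ p.
Pump with i = 2: xy^2z = a^{2^p+k}. Since 1 ≤ k ≤ p < 2^p, we have 2^p < 2^p+k < 2^{p+1}, so 2^p+k is not a power of 2. So xy^2z ∉ L.
Contradiction. Therefore L is not regular.

a^{2^p+k}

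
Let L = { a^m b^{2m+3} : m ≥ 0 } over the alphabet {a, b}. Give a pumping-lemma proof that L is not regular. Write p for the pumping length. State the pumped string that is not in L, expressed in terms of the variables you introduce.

Assume L is regular. Let p be the pumping length given by the pumping lemma.
Choose w = a^p b^{2p+3}, which is in L with |w| = 3p+3 ≥ p.
The pumping lemma gives a decomposition w = xyz where |xy| ≤ p and |y| ≥ 1.
The first p characters of w are a's, so xy (and hence y) consists only of a's. Write y = a^k, 1 ≤ k ≤ p.
Pump with i = 2: xy^2z = a^{p+k} b^{2p+3}. For this to lie in L we would need 2p+3 = 2(p+k)+3, which forces k = 0. But k ≥ 1, so xy^2z ∉ L.
This contradicts the pumping lemma, so L is not regular.

a^{p+k} b^{2p+3}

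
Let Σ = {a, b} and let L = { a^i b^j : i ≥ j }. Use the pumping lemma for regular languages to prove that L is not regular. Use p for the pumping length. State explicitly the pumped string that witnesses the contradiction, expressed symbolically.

Toward a contradiction, assume L is regular with pumping length p.
Choose w = a^p b^p ∈ L, with |w| = 2p ≥ p.
The pumping lemma gives a decomposition w = xyz where |xy| ≤ p and |y| > 0.
The first p characters of w are a's, so xy (and hence y) consists only of a's. Write y = a^k, 1 ≤ k ≤ p.
Consider xy^0z = xz = a^{p-k} b^p. Since k ≥ 1, the a-count p-k is less than p, so i ≥ j fails; thus xz ∉ L.
This is a contradiction; hence L is not regular.

a^{p-k} b^p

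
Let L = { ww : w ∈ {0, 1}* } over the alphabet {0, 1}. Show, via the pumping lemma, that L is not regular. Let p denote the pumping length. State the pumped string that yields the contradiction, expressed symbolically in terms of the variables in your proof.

0^{p+k} 1^p 0^p 1^p

Assume L is regular. Let p be the pumping length given by the pumping lemma.
Take w = 0^p 1^p 0^p 1^p = uu where u = 0^p1^p; then w ∈ L and |w| = 4p ≥ p.
The pumping lemma gives a decomposition w = xyz where |xy| ≤ p and |y| ≥ 1.
The first p characters of w are 0's, so xy (and hence y) consists only of 0's. Write y = 0^k, 1 ≤ k ≤ p.
Pump with i = 2: xy^2z = 0^{p+k} 1^p 0^p 1^p, of length 4p+k. Suppose this equals vv. The string starts with 0 and ends with 1, so v does too; thus the boundary between the two copies of v is a 1→0 transition. There is exactly one such transition, at position 2p+k, so |v| = 2p+k and |vv| = 4p+2k ≠ 4p+k since k ≥ 1. So xy^2z ∉ L.
Contradiction. Therefore L is not regular.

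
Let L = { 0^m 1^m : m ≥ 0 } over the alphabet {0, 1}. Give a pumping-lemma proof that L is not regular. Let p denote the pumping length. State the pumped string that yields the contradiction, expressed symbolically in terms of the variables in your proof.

Suppose for contradiction that L is regular, and let p be the pumping length.
Let w = 0^p 1^p ∈ L; note |w| = 2p ≥ p.
The pumping lemma gives a decomposition w = xyz where |xy| ≤ p and |y| > 0.
Since the first p symbols of w are all 0's and |xy| ≤ p, y lies entirely in the leading 0-block: y = 0^k for some k with 1 ≤ k ≤ p.
Pump with i = 2: xy^2z = 0^{p+k} 1^p. For this to lie in L we would need p = p+k, which forces k = 0. But k ≥ 1, so xy^2z ∉ L.
This is a contradiction; hence L is not regular.

0^{p+k} 1^p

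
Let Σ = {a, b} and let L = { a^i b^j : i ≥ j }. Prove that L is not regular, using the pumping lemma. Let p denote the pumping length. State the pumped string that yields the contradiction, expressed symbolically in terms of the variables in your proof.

a^{p-k} b^p

Assume L is regular; let p be its pumping constant.
Choose w = a^p b^p ∈ L, with |w| = 2p ≥ p.
By the pumping lemma, w = xyz with |xy| ≤ p and y is nonempty.
Since the first p symbols of w are all a's and |xy| ≤ p, y lies entirely in the leading a-block: y = a^k for some k with 1 ≤ k ≤ p.
Consider xy^0z = xz = a^{p-k} b^p. Since k ≥ 1, the a-count p-k is less than p, so i ≥ j fails; thus xz ∉ L.
This is a contradiction; hence L is not regular.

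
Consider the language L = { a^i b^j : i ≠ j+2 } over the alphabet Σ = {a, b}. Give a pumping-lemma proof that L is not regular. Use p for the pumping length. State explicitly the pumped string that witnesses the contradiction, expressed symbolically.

a^{p+p!} b^{p+p!-2}

Toward a contradiction, assume L is regular with pumping length p.
Choose w = a^p b^{p+p!-2}. Since p ≠ (p+p!-2)+2 = p+p!, w ∈ L; and |w| ≥ p.
Write w = xyz as guaranteed by the lemma, with |xy| ≤ p and |y| ≥ 1.
Because |xy| ≤ p and w begins with p copies of a, we have y = a^k with 1 ≤ k ≤ p.
Since 1 ≤ k ≤ p, k divides p!; set t = 1 + p!/k. Then xy^t z has p + (p!/k)·k = p + p! copies of a. Now the a-count is p+p! and (b-count)+2 = (p+p!-2)+2 = p+p!, so i ≠ j+2 fails. So xy^t z = a^{p+p!} b^{p+p!-2} ∉ L.
This contradicts the pumping lemma, so L is not regular.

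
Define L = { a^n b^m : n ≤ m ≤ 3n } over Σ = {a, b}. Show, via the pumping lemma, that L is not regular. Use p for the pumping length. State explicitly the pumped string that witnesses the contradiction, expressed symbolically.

a^{p+k} b^p

Toward a contradiction, assume L is regular with pumping length p.
Take w = a^p b^p ∈ L (since p ≤ p ≤ 3p), with |w| = 2p ≥ p.
Write w = xyz as guaranteed by the lemma, with |xy| ≤ p and |y| > 0.
Since the first p symbols of w are all a's and |xy| ≤ p, y lies entirely in the leading a-block: y = a^k for some k with 1 ≤ k ≤ p.
Pump with i = 2: xy^2z = a^{p+k} b^p. Now n = p+k > p = m, so the condition n ≤ m fails. Thus xy^2z ∉ L.
This is a contradiction; hence L is not regular.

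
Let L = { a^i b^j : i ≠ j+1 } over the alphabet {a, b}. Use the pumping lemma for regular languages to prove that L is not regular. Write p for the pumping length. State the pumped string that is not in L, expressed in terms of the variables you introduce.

Suppose for contradiction that L is regular, and let p be the pumping length.
Choose w = a^p b^{p+p!-1}. Since p ≠ (p+p!-1)+1 = p+p!, w ∈ L; and |w| ≥ p.
Write w = xyz as guaranteed by the lemma, with |xy| ≤ p and y is nonempty.
Because |xy| ≤ p and w begins with p copies of a, we have y = a^k with 1 ≤ k ≤ p.
Since 1 ≤ k ≤ p, k divides p!; set t = 1 + p!/k. Then xy^t z has p + (p!/k)·k = p + p! copies of a. Now the a-count is p+p! and (b-count)+1 = (p+p!-1)+1 = p+p!, so i ≠ j+1 fails. So xy^t z = a^{p+p!} b^{p+p!-1} ∉ L.
Contradiction. Therefore L is not regular.

a^{p+p!} b^{p+p!-1}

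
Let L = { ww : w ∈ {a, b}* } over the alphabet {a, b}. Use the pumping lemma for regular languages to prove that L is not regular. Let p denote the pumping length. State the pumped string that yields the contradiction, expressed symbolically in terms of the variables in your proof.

Assume L is regular; let p be its pumping constant.
Take w = a^p b^p a^p b^p = uu where u = a^pb^p; then w ∈ L and |w| = 4p ≥ p.
By the pumping lemma, w = xyz with |xy| ≤ p and y is nonempty.
The first p characters of w are a's, so xy (and hence y) consists only of a's. Write y = a^k, 1 ≤ k ≤ p.
Pump with i = 2: xy^2z = a^{p+k} b^p a^p b^p, of length 4p+k. Suppose this equals vv. The string starts with a and ends with b, so v does too; thus the boundary between the two copies of v is a b→a transition. There is exactly one such transition, at position 2p+k, so |v| = 2p+k and |vv| = 4p+2k ≠ 4p+k since k ≥ 1. So xy^2z ∉ L.
Contradiction. Therefore L is not regular.

a^{p+k} b^p a^p b^p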